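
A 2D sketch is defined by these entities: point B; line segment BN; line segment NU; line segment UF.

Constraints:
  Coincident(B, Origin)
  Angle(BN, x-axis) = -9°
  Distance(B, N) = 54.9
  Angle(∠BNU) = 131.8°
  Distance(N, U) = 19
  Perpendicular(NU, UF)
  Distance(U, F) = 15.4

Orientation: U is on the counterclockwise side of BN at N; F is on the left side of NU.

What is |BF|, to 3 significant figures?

61.2

B is at the origin; BN runs at -9.0° with length 54.9, so N = 54.9·(cos -9.0°, sin -9.0°) = (54.2, -8.59). ∠BNU = 131.8°, so NU runs at -9.0° + (180° − 131.8°) = 39.2° from the x-axis; with |NU| = 19.0, U = N + 19.0·(cos 39.2°, sin 39.2°) = (68.9, 3.42). NU ⟂ UF; with |UF| = 15.4 on the left of NU, F = U + 15.4·(-0.632, 0.775) = (59.2, 15.4). Then |BF| = |F − B| = 61.2.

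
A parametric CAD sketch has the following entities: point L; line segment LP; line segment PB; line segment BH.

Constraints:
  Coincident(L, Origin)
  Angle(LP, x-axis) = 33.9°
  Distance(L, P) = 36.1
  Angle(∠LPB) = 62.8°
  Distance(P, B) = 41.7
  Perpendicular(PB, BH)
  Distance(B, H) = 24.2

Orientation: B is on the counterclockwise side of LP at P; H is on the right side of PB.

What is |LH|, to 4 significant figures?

61.69

L is at the origin; LP runs at 33.9° with length 36.1, so P = 36.1·(cos 33.9°, sin 33.9°) = (29.96, 20.13). ∠LPB = 62.8°, so PB runs at 33.9° + (180° − 62.8°) = 151.1° from the x-axis; with |PB| = 41.7, B = P + 41.7·(cos 151.1°, sin 151.1°) = (-6.543, 40.29). PB is perpendicular to BH; with |BH| = 24.2 on the right of PB, H = B + 24.2·(0.4833, 0.8755) = (5.152, 61.47). Then |LH| = |H − L| = 61.69.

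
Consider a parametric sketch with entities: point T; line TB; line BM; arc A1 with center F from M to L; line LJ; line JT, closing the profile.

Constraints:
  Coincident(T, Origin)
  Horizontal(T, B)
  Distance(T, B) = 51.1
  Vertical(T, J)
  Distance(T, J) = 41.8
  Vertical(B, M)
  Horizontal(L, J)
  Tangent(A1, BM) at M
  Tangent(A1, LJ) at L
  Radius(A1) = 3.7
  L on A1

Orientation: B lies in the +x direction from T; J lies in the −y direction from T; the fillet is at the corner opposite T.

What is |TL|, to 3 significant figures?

63.2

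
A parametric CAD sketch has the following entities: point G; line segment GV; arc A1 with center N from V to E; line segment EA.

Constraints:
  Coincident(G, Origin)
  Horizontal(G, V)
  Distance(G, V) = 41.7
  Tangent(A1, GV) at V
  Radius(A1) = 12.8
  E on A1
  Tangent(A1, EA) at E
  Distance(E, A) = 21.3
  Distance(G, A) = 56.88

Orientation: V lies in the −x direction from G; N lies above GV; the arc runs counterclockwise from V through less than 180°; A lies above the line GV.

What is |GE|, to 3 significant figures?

36.8

G is at the origin; G and V share the same y with |GV| = 41.7 and V on the −x side, so V = (-41.7, 0.00). The tangent condition forces NV to be normal to GV, so N = V + (0, 12.8) = (-41.7, 12.8). Since NE ⟂ EA (tangency), |NA| = √(12.8² + 21.3²) = 24.9 regardless of where E sits on A1. So A lies on both circle(G, 56.88) and circle(N, 24.9); the above-GV intersection is A = (-42.7, 37.6). E is the foot of the tangent from A: E = (-31.0, 19.8).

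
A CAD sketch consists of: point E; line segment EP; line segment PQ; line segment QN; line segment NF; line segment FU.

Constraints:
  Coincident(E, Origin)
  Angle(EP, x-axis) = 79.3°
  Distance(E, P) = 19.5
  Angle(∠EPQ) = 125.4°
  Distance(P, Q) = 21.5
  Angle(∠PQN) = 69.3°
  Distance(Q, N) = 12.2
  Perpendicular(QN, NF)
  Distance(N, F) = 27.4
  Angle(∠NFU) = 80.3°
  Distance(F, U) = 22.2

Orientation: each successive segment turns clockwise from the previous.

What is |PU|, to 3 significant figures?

17.6

E is at the origin; EP runs at 79.3° with length 19.5, so P = (3.62, 19.2). ∠EPQ = 125.4° gives PQ at 24.7° from the x-axis; with |PQ| = 21.5, Q = (23.2, 28.1). ∠PQN = 69.3° gives QN at -86.0° from the x-axis; with |QN| = 12.2, N = (24.0, 16.0). QN ⟂ NF, so NF runs at -176°; with |NF| = 27.4, F = (-3.33, 14.1). ∠NFU = 80.3° gives FU at 84.3° from the x-axis; with |FU| = 22.2, U = (-1.12, 36.2). Then |PU| = |U − P| = 17.6.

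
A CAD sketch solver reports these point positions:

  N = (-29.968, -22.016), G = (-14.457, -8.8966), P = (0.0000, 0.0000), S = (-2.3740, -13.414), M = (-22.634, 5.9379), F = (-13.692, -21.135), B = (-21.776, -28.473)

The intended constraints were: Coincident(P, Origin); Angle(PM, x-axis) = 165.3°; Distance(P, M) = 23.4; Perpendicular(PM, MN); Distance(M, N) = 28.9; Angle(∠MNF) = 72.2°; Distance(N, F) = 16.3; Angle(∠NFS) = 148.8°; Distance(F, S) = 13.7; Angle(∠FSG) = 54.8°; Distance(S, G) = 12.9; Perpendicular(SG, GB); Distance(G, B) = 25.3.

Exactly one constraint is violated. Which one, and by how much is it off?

Distance(G, B) = 25.3 — off by 4.40.

P = (0.00, 0.00) ✓; PM at 165.3° ✓; |PM| = 23.40 ✓; ∠(PM, MN) = 90.00° ✓; |MN| = 28.90 ✓; ∠MNF = 72.20° ✓; |NF| = 16.30 ✓; ∠NFS = 148.8° ✓; |FS| = 13.70 ✓; ∠FSG = 54.80° ✓; |SG| = 12.90 ✓; ∠(SG, GB) = 90.00° ✓; |GB| = 20.90 ✗.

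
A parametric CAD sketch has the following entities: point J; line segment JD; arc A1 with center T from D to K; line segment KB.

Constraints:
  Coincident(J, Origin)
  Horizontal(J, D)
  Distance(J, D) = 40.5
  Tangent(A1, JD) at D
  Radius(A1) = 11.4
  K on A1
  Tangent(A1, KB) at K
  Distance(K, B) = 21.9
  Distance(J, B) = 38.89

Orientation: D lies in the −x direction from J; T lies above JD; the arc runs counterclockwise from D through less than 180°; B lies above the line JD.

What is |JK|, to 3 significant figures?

30.7

Checks: |TK| = 11.40 ✓; ∠(TK, KB) = 90.00° ✓; |KB| = 21.90 ✓; |JB| = 38.89 ✓.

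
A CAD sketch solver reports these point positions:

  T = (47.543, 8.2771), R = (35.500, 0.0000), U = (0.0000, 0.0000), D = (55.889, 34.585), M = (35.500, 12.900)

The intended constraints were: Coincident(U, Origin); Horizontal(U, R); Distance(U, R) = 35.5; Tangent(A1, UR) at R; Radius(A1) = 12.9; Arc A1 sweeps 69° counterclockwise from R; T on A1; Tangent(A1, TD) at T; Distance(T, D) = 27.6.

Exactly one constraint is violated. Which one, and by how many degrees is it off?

Tangent(A1, TD) at T — off by 3.40°.

U = (0.00, 0.00) ✓; U.y = 0.00, R.y = 0.00 ✓; |UR| = 35.50 ✓; ∠(MR, RU) = 90.00° ✓; |MR| = 12.90 ✓; bearing(M→T) − bearing(M→R) = 69.00° ✓; |MT| = 12.90 ✓; ∠(MT, TD) = 86.60° ✗; |TD| = 27.60 ✓.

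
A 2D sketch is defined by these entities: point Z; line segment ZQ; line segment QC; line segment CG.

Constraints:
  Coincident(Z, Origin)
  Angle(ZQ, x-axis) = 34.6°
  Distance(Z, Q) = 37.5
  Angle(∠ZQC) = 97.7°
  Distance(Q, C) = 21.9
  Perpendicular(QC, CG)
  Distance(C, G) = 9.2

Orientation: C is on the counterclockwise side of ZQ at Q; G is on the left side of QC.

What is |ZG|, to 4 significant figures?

38.82

Z is at the origin; ZQ runs at 34.6° with length 37.5, so Q = 37.5·(cos 34.6°, sin 34.6°) = (30.87, 21.29). ∠ZQC = 97.7°, so QC runs at 34.6° + (180° − 97.7°) = 116.9° from the x-axis; with |QC| = 21.9, C = Q + 21.9·(cos 116.9°, sin 116.9°) = (20.96, 40.82). The perpendicularity gives CG at right angles to QC; with |CG| = 9.2 on the left of QC, G = C + 9.2·(-0.8918, -0.4524) = (12.75, 36.66). Then |ZG| = |G − Z| = 38.82.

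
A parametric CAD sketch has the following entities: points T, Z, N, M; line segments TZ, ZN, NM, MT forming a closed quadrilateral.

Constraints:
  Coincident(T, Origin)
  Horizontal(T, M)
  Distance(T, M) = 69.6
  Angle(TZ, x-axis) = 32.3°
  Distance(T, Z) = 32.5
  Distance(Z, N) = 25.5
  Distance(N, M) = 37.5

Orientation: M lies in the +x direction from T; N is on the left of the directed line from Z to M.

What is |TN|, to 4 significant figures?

58.00

T is at the origin; T and M share the same y with |TM| = 69.6 and M in +x, so M = (69.6, 0). TZ runs at 32.3° with |TZ| = 32.5, so Z = (27.47, 17.37). N is determined by |ZN| = 25.5 and |NM| = 37.5 together: it lies at the intersection of circle(Z, 25.5) and circle(M, 37.5). With |ZM| = 45.57, the foot of the radical line on ZM is 14.49 from Z and the perpendicular offset is √(25.5² − 14.49²) = 20.98. Taking the left-of-ZM solution: N = (48.86, 31.24).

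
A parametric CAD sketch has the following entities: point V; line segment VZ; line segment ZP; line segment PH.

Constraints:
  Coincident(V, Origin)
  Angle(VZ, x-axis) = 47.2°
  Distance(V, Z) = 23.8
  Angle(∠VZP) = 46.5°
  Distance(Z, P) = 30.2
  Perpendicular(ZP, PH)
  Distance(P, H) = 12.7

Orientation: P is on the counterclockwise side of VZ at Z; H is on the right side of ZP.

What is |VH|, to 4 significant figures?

33.00

∠VZP = 46.5°, so ZP runs at 47.2° + (180° − 46.5°) = 180.7° from the x-axis; with |ZP| = 30.2, P = Z + 30.2·(cos 180.7°, sin 180.7°) = (-14.03, 17.09). The perpendicularity gives PH at right angles to ZP; with |PH| = 12.7 on the right of ZP, H = P + 12.7·(-0.01222, 0.9999) = (-14.18, 29.79). Then |VH| = |H − V| = 33.00.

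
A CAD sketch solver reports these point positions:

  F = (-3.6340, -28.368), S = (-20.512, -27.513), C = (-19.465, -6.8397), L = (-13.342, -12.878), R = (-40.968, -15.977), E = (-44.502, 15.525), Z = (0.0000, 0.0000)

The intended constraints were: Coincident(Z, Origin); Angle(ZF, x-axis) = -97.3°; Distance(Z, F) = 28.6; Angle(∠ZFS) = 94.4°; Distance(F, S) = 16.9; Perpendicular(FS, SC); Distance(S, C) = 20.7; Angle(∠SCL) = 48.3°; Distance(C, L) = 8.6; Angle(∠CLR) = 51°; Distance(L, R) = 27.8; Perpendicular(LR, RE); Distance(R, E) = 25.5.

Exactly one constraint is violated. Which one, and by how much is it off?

Distance(R, E) = 25.5 — off by 6.20.

Z = (0.00, 0.00) ✓; ZF at -97.30° ✓; |ZF| = 28.60 ✓; ∠ZFS = 94.40° ✓; |FS| = 16.90 ✓; ∠(FS, SC) = 90.00° ✓; |SC| = 20.70 ✓; ∠SCL = 48.30° ✓; |CL| = 8.600 ✓; ∠CLR = 51.00° ✓; |LR| = 27.80 ✓; ∠(LR, RE) = 90.00° ✓; |RE| = 31.70 ✗.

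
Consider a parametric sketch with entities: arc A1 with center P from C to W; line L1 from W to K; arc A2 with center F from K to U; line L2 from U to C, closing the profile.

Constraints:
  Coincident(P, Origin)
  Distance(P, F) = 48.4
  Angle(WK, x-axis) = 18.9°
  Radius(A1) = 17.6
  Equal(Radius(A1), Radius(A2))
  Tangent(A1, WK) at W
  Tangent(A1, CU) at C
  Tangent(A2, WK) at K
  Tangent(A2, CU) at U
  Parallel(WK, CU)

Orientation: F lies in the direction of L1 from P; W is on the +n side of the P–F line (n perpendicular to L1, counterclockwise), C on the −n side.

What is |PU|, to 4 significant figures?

51.50

The slot axis is L1's direction at 18.9°, so u = (cos 18.9°, sin 18.9°) = (0.9461, 0.3239) and n = (−sin 18.9°, cos 18.9°) = (-0.3239, 0.9461). P is at the origin and F lies 48.4 along u from P, so F = 48.4·u = (45.79, 15.68). Tangency of A1 to both parallel lines with radius 17.6 puts W and C at P ± 17.6·n: W = (-5.701, 16.65), C = (5.701, -16.65). Equal radii place K and U the same way about F: K = F + 17.6·n = (40.09, 32.33), U = F − 17.6·n = (51.49, -0.9735). Then |PU| = |U − P| = 51.50.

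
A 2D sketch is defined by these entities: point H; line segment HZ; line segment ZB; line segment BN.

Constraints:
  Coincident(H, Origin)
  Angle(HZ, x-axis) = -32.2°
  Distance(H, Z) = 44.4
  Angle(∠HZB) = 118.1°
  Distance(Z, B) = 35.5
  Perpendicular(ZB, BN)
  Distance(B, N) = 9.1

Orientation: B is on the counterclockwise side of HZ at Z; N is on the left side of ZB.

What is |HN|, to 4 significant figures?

63.93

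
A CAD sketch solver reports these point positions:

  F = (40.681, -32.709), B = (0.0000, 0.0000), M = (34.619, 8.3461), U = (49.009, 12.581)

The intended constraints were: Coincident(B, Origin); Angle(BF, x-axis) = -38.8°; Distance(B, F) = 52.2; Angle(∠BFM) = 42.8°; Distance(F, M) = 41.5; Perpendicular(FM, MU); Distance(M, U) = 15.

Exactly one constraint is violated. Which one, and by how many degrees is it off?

Perpendicular(FM, MU) — off by 8.00°.

B = (0.00, 0.00) ✓; BF at -38.80° ✓; |BF| = 52.20 ✓; ∠BFM = 42.80° ✓; |FM| = 41.50 ✓; ∠(FM, MU) = 82.00° ✗; |MU| = 15.00 ✓.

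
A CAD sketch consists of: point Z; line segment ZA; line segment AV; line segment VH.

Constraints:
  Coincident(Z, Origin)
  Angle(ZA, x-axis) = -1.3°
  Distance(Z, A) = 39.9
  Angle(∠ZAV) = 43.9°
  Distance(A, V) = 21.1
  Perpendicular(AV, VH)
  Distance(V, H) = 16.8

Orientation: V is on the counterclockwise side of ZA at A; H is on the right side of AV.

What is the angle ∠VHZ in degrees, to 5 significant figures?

9.7615°

∠ZAV = 43.9°, so AV runs at -1.3° + (180° − 43.9°) = 134.80° from the x-axis; with |AV| = 21.1, V = A + 21.1·(cos 134.80°, sin 134.80°) = (25.022, 14.067). The perpendicularity gives VH at right angles to AV; with |VH| = 16.8 on the right of AV, H = V + 16.8·(0.70957, 0.70463) = (36.943, 25.905). Then cos ∠VHZ = HV·HZ / (|HV||HZ|), giving 9.7615°.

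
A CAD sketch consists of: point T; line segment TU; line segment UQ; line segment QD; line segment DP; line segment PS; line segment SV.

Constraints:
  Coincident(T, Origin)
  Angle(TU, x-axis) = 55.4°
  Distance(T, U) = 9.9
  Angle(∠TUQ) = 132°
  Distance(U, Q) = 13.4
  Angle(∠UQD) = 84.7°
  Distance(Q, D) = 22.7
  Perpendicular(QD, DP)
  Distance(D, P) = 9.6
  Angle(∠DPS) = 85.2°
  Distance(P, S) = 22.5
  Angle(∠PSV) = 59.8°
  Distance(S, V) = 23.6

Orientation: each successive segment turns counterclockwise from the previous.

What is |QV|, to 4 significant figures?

18.05

∠DPS = 85.2° gives PS at 23.50° from the x-axis; with |PS| = 22.5, S = (4.726, 13.78). ∠PSV = 59.8° gives SV at 143.7° from the x-axis; with |SV| = 23.6, V = (-14.29, 27.76). Then |QV| = |V − Q| = 18.05.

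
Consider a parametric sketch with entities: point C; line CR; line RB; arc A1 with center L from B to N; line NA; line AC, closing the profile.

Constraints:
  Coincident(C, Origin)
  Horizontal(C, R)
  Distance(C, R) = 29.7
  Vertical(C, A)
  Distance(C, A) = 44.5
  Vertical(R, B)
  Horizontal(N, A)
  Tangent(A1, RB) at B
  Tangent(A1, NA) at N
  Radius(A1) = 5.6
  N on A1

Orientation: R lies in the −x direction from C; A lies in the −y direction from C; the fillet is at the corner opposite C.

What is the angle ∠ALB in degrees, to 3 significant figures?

167°

C is at the origin; C and R share the same y with |CR| = 29.7 and R on the −x side, so R = (-29.7, 0.00). CA is vertical with |CA| = 44.5 and A on the −y side, so A = (0.00, -44.5). The virtual corner opposite C is at (-29.7, -44.5). Since A1 is tangent to RB there, LB ⟂ RB and since A1 is tangent to NA there, LN ⟂ NA, with radius 5.6, so the center L sits 5.6 in from both sides at L = (-24.1, -38.9). That places the tangent points at B = (-29.7, -38.9) on RB and N = (-24.1, -44.5) on NA. Then cos ∠ALB = LA·LB / (|LA||LB|), giving 167°.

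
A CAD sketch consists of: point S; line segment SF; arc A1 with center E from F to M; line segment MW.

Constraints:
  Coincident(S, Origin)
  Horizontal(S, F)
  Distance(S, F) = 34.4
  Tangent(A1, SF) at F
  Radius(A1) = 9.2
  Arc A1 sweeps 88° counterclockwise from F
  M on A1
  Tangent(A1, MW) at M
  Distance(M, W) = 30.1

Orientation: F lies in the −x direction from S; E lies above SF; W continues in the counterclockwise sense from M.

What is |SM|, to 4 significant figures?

26.72

S is at the origin; SF is horizontal with |SF| = 34.4 and F on the −x side, so F = (-34.40, 0.000). The tangent condition forces EF to be normal to SF, so E = F + (0, 9.2) = (-34.40, 9.200). On A1, F sits at bearing -90° from E; an 88° counterclockwise sweep puts M at bearing -2°, so M = E + 9.2·(cos -2°, sin -2°) = (-25.21, 8.879). Then |SM| = |M − S| = 26.72.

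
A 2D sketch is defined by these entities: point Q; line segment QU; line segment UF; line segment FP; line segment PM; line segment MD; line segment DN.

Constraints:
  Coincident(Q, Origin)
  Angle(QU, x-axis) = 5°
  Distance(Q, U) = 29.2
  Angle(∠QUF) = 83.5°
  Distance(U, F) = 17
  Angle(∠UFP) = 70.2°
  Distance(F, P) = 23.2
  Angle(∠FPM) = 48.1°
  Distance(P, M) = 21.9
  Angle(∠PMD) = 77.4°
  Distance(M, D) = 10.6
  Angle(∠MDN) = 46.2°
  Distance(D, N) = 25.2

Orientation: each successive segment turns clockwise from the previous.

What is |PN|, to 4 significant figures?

12.05

∠PMD = 77.4° gives MD at -75.80° from the x-axis; with |MD| = 10.6, D = (29.18, -6.424). ∠MDN = 46.2° gives DN at 150.4° from the x-axis; with |DN| = 25.2, N = (7.265, 6.024). Then |PN| = |N − P| = 12.05.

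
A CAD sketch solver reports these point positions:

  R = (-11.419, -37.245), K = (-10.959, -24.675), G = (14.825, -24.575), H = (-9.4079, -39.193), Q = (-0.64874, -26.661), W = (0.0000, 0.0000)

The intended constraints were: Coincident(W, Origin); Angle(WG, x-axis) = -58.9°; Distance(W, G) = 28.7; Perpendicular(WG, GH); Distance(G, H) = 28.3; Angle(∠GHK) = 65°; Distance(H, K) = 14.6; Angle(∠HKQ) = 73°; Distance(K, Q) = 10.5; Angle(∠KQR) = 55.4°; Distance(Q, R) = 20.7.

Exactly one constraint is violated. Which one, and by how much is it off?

Distance(Q, R) = 20.7 — off by 5.60.

W = (0.00, 0.00) ✓; WG at -58.90° ✓; |WG| = 28.70 ✓; ∠(WG, GH) = 90.00° ✓; |GH| = 28.30 ✓; ∠GHK = 65.00° ✓; |HK| = 14.60 ✓; ∠HKQ = 73.00° ✓; |KQ| = 10.50 ✓; ∠KQR = 55.40° ✓; |QR| = 15.10 ✗.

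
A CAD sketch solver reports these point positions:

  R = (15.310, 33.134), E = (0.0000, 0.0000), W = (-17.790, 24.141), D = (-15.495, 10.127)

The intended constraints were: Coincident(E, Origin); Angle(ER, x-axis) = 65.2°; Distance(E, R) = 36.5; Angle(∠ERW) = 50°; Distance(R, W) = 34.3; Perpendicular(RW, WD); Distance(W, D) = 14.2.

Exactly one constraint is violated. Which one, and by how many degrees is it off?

Perpendicular(RW, WD) — off by 5.90°.

E = (0.00, 0.00) ✓; ER at 65.20° ✓; |ER| = 36.50 ✓; ∠ERW = 50.00° ✓; |RW| = 34.30 ✓; ∠(RW, WD) = 84.10° ✗; |WD| = 14.20 ✓.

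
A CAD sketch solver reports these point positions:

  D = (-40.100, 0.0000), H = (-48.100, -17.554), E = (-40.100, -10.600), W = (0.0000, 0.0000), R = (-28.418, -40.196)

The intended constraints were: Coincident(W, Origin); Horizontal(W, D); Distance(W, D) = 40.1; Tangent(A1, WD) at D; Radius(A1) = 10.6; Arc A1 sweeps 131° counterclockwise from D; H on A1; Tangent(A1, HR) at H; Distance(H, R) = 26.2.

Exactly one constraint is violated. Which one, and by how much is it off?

Distance(H, R) = 26.2 — off by 3.80.

W = (0.00, 0.00) ✓; W.y = 0.00, D.y = 0.00 ✓; |WD| = 40.10 ✓; ∠(ED, DW) = 90.00° ✓; |ED| = 10.60 ✓; bearing(E→H) − bearing(E→D) = 131.0° ✓; |EH| = 10.60 ✓; ∠(EH, HR) = 90.00° ✓; |HR| = 30.00 ✗.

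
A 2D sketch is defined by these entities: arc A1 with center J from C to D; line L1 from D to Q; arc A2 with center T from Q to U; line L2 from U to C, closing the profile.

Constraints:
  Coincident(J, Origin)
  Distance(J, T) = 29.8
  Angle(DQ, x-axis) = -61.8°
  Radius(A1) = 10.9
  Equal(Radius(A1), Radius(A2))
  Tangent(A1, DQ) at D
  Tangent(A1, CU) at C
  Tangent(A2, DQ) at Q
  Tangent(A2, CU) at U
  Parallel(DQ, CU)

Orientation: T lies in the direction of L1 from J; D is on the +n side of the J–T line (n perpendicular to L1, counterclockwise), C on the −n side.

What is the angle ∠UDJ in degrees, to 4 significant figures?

53.81°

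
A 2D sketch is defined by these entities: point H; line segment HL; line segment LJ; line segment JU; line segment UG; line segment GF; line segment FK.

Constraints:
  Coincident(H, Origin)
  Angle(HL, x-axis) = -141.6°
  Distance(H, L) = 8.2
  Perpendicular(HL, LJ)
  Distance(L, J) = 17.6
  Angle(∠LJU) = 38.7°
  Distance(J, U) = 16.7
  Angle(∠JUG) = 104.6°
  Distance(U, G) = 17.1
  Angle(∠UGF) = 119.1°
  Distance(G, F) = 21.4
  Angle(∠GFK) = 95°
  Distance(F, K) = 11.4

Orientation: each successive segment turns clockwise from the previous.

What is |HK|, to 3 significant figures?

29.1

H is at the origin; HL runs at -141.6° with length 8.2, so L = (-6.43, -5.09). The perpendicularity gives LJ at right angles to HL, so LJ runs at 128°; with |LJ| = 17.6, J = (-17.4, 8.70). ∠LJU = 38.7° gives JU at -12.9° from the x-axis; with |JU| = 16.7, U = (-1.08, 4.97). ∠JUG = 104.6° gives UG at -88.3° from the x-axis; with |UG| = 17.1, G = (-0.573, -12.1). ∠UGF = 119.1° gives GF at -149° from the x-axis; with |GF| = 21.4, F = (-19.0, -23.1). ∠GFK = 95.0° gives FK at 126° from the x-axis; with |FK| = 11.4, K = (-25.6, -13.8). Then |HK| = |K − H| = 29.1.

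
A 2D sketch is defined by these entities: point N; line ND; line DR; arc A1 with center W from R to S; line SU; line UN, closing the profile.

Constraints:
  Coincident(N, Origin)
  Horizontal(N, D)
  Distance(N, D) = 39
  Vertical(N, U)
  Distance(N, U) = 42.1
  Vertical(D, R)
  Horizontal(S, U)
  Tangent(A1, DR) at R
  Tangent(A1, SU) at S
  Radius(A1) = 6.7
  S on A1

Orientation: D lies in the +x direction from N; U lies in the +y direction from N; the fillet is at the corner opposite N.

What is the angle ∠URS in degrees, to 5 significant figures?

35.252°

N is at the origin; ND is horizontal with |ND| = 39.0 and D on the +x side, so D = (39.000, 0.0000). N and U share the same x with |NU| = 42.1 and U on the +y side, so U = (0.0000, 42.100). The virtual corner opposite N is at (39.000, 42.100). The tangent condition forces WR to be normal to DR and since A1 is tangent to SU there, WS ⟂ SU, with radius 6.7, so the center W sits 6.7 in from both sides at W = (32.300, 35.400). That places the tangent points at R = (39.000, 35.400) on DR and S = (32.300, 42.100) on SU. Then cos ∠URS = RU·RS / (|RU||RS|), giving 35.252°.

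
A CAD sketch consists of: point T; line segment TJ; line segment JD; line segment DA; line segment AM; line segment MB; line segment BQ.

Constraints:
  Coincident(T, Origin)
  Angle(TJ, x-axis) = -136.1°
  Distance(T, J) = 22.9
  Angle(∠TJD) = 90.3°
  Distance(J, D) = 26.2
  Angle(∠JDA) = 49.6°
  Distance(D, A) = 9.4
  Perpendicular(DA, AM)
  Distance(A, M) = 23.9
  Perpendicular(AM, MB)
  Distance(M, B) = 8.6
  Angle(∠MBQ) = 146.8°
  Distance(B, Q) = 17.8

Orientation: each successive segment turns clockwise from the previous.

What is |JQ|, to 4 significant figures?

31.61

AM ⟂ MB, so MB runs at -176.2°; with |MB| = 8.6, B = (-32.38, -20.89). ∠MBQ = 146.8° gives BQ at 150.6° from the x-axis; with |BQ| = 17.8, Q = (-47.89, -12.15). Then |JQ| = |Q − J| = 31.61.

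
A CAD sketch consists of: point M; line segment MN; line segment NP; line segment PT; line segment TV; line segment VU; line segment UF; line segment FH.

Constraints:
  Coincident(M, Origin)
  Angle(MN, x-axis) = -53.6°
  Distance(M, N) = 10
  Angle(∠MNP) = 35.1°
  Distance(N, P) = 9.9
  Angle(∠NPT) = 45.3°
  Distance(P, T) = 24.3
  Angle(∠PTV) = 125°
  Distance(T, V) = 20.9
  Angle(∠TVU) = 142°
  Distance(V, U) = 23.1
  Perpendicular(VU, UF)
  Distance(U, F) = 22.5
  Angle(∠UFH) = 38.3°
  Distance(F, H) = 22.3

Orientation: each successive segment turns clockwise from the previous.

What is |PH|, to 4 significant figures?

40.39

M is at the origin; MN runs at -53.6° with length 10.0, so N = (5.934, -8.049). ∠MNP = 35.1° gives NP at 161.5° from the x-axis; with |NP| = 9.9, P = (-3.454, -4.908). ∠NPT = 45.3° gives PT at 26.80° from the x-axis; with |PT| = 24.3, T = (18.24, 6.049). ∠PTV = 125.0° gives TV at -28.20° from the x-axis; with |TV| = 20.9, V = (36.65, -3.828). ∠TVU = 142.0° gives VU at -66.20° from the x-axis; with |VU| = 23.1, U = (45.98, -24.96). The perpendicularity gives UF at right angles to VU, so UF runs at -156.2°; with |UF| = 22.5, F = (25.39, -34.04). ∠UFH = 38.3° gives FH at 62.10° from the x-axis; with |FH| = 22.3, H = (35.83, -14.33). Then |PH| = |H − P| = 40.39.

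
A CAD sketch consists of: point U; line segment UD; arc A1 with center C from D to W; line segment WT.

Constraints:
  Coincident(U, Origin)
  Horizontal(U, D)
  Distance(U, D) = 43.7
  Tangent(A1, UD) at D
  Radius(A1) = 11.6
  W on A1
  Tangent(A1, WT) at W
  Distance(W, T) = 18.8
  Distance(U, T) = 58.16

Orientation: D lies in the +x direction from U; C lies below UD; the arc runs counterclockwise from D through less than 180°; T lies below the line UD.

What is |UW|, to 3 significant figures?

40.1

U is at the origin; UD is horizontal with |UD| = 43.7 and D on the +x side, so D = (43.7, 0.00). Tangency of A1 to UD means the radius CD is perpendicular to UD, so C = D + (0, -11.6) = (43.7, -11.6). Since CW ⟂ WT (tangency), |CT| = √(11.6² + 18.8²) = 22.1 regardless of where W sits on A1. So T lies on both circle(U, 58.16) and circle(C, 22.1); the below-UD intersection is T = (47.7, -33.3). W is the foot of the tangent from T: W = (35.1, -19.4).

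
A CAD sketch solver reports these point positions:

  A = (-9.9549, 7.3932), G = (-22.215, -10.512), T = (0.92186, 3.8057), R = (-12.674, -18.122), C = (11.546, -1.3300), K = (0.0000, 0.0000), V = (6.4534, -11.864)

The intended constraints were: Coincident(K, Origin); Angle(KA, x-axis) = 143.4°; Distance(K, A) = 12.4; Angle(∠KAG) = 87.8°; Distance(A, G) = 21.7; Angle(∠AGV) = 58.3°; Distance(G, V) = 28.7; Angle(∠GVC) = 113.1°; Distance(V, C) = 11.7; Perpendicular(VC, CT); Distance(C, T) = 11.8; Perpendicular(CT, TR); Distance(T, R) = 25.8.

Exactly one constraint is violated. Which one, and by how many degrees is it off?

Perpendicular(CT, TR) — off by 6.00°.

K = (0.00, 0.00) ✓; KA at 143.4° ✓; |KA| = 12.40 ✓; ∠KAG = 87.80° ✓; |AG| = 21.70 ✓; ∠AGV = 58.30° ✓; |GV| = 28.70 ✓; ∠GVC = 113.1° ✓; |VC| = 11.70 ✓; ∠(VC, CT) = 90.00° ✓; |CT| = 11.80 ✓; ∠(CT, TR) = 84.00° ✗; |TR| = 25.80 ✓.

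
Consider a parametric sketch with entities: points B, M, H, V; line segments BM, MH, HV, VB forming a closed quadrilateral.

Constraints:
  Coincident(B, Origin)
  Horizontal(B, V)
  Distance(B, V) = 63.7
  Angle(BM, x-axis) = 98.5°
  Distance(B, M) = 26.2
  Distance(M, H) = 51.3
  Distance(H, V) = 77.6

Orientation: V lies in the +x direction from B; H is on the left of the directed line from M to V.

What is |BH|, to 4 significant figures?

72.49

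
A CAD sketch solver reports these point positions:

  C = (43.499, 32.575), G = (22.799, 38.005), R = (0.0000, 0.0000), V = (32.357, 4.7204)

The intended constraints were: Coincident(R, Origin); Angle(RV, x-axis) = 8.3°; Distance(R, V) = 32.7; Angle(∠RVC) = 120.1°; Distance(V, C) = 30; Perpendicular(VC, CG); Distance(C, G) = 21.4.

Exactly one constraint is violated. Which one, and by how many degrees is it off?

Perpendicular(VC, CG) — off by 7.10°.

R = (0.00, 0.00) ✓; RV at 8.300° ✓; |RV| = 32.70 ✓; ∠RVC = 120.1° ✓; |VC| = 30.00 ✓; ∠(VC, CG) = 97.10° ✗; |CG| = 21.40 ✓.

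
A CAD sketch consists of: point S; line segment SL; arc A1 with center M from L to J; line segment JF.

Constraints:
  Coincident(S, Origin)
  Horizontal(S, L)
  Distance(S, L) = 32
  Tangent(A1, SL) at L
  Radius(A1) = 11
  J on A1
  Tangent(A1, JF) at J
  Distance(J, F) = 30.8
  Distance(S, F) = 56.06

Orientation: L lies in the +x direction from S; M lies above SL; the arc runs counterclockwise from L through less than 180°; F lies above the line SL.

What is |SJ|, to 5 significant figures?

44.804

Checks: |MJ| = 11.00 ✓; ∠(MJ, JF) = 90.00° ✓; |JF| = 30.80 ✓; |SF| = 56.06 ✓.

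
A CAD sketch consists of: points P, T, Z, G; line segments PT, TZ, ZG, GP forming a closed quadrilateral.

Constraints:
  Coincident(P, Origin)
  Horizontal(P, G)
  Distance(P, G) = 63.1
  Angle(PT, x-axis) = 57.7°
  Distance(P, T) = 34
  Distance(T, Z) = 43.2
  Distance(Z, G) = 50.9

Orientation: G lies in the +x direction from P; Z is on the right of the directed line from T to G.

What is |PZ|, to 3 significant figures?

20.2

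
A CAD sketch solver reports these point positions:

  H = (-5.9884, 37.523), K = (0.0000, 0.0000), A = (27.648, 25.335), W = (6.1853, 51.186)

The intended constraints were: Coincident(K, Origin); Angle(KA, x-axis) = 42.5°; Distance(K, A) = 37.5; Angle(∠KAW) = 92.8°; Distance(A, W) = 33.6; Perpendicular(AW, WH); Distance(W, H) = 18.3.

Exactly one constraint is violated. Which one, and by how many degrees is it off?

Perpendicular(AW, WH) — off by 8.60°.

K = (0.00, 0.00) ✓; KA at 42.50° ✓; |KA| = 37.50 ✓; ∠KAW = 92.80° ✓; |AW| = 33.60 ✓; ∠(AW, WH) = 98.60° ✗; |WH| = 18.30 ✓.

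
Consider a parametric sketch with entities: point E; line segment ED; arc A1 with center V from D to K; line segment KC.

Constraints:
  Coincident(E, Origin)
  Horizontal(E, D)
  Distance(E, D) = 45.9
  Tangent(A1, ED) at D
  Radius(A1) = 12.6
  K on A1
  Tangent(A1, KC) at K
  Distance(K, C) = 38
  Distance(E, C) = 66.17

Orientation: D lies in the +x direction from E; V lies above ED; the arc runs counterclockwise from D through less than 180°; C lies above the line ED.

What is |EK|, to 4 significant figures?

60.03

E is at the origin; ED is horizontal with |ED| = 45.9 and D on the +x side, so D = (45.90, 0.000). Since A1 is tangent to ED there, VD ⟂ ED, so V = D + (0, 12.6) = (45.90, 12.60). Since VK ⟂ KC (tangency), |VC| = √(12.6² + 38.0²) = 40.03 regardless of where K sits on A1. So C lies on both circle(E, 66.17) and circle(V, 40.03); the above-ED intersection is C = (40.57, 52.28). K is the foot of the tangent from C: K = (57.22, 18.12).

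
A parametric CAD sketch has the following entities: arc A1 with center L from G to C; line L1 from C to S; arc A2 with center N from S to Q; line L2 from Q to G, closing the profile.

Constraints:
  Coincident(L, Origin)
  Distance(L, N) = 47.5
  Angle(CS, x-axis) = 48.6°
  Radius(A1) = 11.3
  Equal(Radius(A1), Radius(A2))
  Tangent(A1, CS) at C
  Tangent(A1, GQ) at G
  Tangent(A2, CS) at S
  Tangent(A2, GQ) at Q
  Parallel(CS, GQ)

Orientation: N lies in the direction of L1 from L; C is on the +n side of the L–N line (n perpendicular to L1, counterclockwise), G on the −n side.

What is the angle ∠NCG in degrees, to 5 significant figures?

76.618°

L is at the origin and N lies 47.5 along u from L, so N = 47.5·u = (31.412, 35.630). Tangency of A1 to both parallel lines with radius 11.3 puts C and G at L ± 11.3·n: C = (-8.4763, 7.4728), G = (8.4763, -7.4728). Then cos ∠NCG = CN·CG / (|CN||CG|), giving 76.618°.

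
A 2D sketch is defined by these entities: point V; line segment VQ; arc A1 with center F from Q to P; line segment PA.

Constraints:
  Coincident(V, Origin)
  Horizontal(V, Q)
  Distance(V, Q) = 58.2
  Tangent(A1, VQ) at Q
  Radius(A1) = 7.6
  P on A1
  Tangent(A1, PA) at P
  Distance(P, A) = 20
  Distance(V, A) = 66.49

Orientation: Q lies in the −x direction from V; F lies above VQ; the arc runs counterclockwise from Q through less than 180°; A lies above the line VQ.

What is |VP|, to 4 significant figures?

52.46

Checks: ∠(FQ, QV) = 90.00° ✓; |FQ| = 7.600 ✓; |FP| = 7.600 ✓; ∠(FP, PA) = 90.00° ✓; |PA| = 20.00 ✓; |VA| = 66.49 ✓.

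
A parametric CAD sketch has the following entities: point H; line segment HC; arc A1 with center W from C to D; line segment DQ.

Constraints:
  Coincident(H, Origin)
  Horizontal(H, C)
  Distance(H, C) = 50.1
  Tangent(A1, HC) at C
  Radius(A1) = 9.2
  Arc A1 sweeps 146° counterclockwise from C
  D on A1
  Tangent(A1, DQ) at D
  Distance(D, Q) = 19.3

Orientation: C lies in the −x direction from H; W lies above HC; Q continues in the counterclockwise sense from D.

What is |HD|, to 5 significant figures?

48.001

A1 meets HC tangentially, so WC is at right angles to HC, so W = C + (0, 9.2) = (-50.100, 9.2000). On A1, C sits at bearing -90° from W; a 146° counterclockwise sweep puts D at bearing 56°, so D = W + 9.2·(cos 56°, sin 56°) = (-44.955, 16.827). Then |HD| = |D − H| = 48.001.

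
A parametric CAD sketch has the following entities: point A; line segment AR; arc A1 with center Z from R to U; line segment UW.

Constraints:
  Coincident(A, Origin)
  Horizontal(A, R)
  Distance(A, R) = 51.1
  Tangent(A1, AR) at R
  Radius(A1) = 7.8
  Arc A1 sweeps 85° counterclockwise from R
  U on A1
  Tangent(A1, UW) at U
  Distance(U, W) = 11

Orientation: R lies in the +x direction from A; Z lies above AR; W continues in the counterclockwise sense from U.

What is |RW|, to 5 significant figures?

20.075

On A1, R sits at bearing -90° from Z; an 85° counterclockwise sweep puts U at bearing -5°, so U = Z + 7.8·(cos -5°, sin -5°) = (58.870, 7.1202). A1 meets UW tangentially, so ZU is at right angles to UW, so UW runs along (−sin -5°, cos -5°); with |UW| = 11.0, W = (59.829, 18.078). Then |RW| = |W − R| = 20.075.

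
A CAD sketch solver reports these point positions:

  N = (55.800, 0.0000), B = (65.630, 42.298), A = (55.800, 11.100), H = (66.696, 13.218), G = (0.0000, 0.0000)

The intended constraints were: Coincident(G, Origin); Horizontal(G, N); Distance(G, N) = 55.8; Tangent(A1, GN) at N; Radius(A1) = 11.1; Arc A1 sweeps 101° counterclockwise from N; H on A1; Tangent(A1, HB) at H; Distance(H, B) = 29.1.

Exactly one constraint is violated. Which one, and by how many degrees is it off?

Tangent(A1, HB) at H — off by 8.90°.

G = (0.00, 0.00) ✓; G.y = 0.00, N.y = 0.00 ✓; |GN| = 55.80 ✓; ∠(AN, NG) = 90.00° ✓; |AN| = 11.10 ✓; bearing(A→H) − bearing(A→N) = 101.0° ✓; |AH| = 11.10 ✓; ∠(AH, HB) = 98.90° ✗; |HB| = 29.10 ✓.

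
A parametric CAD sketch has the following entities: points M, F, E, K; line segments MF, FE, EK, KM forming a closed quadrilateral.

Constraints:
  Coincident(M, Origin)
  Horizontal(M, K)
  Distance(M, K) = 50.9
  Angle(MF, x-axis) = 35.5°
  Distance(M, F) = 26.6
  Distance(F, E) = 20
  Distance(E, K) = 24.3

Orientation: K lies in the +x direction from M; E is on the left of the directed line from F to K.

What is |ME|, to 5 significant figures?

46.133

M is at the origin; MK is horizontal with |MK| = 50.9 and K in +x, so K = (50.9, 0). MF runs at 35.5° with |MF| = 26.6, so F = (21.655, 15.447). E is determined by |FE| = 20.0 and |EK| = 24.3 together: it lies at the intersection of circle(F, 20.0) and circle(K, 24.3). With |FK| = 33.073, the foot of the radical line on FK is 13.657 from F and the perpendicular offset is √(20.0² − 13.657²) = 14.611. Taking the left-of-FK solution: E = (40.555, 21.988).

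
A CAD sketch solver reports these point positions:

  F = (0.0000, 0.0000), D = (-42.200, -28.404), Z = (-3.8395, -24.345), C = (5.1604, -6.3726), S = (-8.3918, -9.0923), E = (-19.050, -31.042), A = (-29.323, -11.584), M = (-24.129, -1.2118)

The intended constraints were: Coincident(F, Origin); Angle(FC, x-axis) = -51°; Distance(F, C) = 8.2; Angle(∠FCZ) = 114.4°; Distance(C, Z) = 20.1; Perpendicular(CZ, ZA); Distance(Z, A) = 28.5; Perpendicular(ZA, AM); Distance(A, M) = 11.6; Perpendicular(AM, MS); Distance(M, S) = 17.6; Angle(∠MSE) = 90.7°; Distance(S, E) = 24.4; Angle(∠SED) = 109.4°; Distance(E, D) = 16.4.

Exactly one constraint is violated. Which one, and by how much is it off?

Distance(E, D) = 16.4 — off by 6.90.

F = (0.00, 0.00) ✓; FC at -51.00° ✓; |FC| = 8.200 ✓; ∠FCZ = 114.4° ✓; |CZ| = 20.10 ✓; ∠(CZ, ZA) = 90.00° ✓; |ZA| = 28.50 ✓; ∠(ZA, AM) = 90.00° ✓; |AM| = 11.60 ✓; ∠(AM, MS) = 90.00° ✓; |MS| = 17.60 ✓; ∠MSE = 90.70° ✓; |SE| = 24.40 ✓; ∠SED = 109.4° ✓; |ED| = 23.30 ✗.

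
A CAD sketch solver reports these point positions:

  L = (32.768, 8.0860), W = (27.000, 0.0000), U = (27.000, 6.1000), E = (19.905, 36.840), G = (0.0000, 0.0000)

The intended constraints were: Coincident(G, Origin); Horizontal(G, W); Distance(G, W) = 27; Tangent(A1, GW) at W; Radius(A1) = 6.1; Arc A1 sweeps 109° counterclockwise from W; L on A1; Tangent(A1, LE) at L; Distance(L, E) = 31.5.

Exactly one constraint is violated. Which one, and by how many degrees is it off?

Tangent(A1, LE) at L — off by 5.10°.

G = (0.00, 0.00) ✓; G.y = 0.00, W.y = 0.00 ✓; |GW| = 27.00 ✓; ∠(UW, WG) = 90.00° ✓; |UW| = 6.100 ✓; bearing(U→L) − bearing(U→W) = 109.0° ✓; |UL| = 6.100 ✓; ∠(UL, LE) = 84.90° ✗; |LE| = 31.50 ✓.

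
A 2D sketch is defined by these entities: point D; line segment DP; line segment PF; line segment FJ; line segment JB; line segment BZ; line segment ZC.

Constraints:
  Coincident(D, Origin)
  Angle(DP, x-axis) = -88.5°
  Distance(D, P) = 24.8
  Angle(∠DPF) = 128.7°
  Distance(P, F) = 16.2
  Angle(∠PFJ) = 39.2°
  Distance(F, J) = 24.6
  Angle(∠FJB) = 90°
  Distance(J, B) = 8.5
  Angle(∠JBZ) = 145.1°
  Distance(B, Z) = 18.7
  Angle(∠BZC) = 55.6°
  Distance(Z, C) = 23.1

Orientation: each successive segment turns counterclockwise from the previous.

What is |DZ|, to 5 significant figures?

29.628

D is at the origin; DP runs at -88.5° with length 24.8, so P = (0.64919, -24.792). ∠DPF = 128.7° gives PF at -37.200° from the x-axis; with |PF| = 16.2, F = (13.553, -34.586). ∠PFJ = 39.2° gives FJ at 103.60° from the x-axis; with |FJ| = 24.6, J = (7.7685, -10.676). ∠FJB = 90.0° gives JB at -166.40° from the x-axis; with |JB| = 8.5, B = (-0.49319, -12.674). ∠JBZ = 145.1° gives BZ at -131.50° from the x-axis; with |BZ| = 18.7, Z = (-12.884, -26.680). Then |DZ| = |Z − D| = 29.628.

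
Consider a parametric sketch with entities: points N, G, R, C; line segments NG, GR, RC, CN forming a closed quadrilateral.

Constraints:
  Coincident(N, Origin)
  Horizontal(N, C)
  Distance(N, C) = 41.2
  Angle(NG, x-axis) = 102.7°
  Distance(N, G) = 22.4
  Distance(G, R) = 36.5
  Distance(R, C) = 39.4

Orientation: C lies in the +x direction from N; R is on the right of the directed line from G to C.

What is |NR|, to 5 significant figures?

14.127

Checks: |GR| = 36.50 ✓; |RC| = 39.40 ✓.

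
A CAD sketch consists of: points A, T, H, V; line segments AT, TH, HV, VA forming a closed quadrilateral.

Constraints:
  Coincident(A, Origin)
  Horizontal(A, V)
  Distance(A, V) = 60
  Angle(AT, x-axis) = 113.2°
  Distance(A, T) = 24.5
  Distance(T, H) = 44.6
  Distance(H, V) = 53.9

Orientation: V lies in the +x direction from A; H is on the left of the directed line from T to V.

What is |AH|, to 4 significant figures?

53.09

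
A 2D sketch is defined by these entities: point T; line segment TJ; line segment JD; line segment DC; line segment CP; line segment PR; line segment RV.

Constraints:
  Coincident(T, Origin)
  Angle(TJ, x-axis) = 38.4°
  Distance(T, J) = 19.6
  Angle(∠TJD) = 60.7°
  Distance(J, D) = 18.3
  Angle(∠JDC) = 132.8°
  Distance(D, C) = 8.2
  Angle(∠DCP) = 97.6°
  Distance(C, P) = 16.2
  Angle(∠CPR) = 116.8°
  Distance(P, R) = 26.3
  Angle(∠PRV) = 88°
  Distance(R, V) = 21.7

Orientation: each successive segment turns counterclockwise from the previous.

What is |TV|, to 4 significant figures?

30.10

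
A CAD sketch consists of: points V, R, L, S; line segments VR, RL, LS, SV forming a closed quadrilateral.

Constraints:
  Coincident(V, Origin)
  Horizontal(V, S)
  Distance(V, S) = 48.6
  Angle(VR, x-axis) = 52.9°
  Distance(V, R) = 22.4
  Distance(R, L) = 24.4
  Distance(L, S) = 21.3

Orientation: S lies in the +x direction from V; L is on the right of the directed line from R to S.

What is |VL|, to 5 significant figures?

27.500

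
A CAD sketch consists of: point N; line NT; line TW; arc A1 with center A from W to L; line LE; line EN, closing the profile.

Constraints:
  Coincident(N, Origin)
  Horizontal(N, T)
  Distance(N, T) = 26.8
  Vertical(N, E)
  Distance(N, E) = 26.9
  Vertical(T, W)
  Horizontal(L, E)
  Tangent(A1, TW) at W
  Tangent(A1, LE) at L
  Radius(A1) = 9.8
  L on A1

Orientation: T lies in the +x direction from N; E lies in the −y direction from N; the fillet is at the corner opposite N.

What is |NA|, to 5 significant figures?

24.112

N and E share the same x with |NE| = 26.9 and E on the −y side, so E = (0.0000, -26.900). The virtual corner opposite N is at (26.800, -26.900). Tangency of A1 to TW means the radius AW is perpendicular to TW and the tangent condition forces AL to be normal to LE, with radius 9.8, so the center A sits 9.8 in from both sides at A = (17.000, -17.100). Then |NA| = |A − N| = 24.112.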